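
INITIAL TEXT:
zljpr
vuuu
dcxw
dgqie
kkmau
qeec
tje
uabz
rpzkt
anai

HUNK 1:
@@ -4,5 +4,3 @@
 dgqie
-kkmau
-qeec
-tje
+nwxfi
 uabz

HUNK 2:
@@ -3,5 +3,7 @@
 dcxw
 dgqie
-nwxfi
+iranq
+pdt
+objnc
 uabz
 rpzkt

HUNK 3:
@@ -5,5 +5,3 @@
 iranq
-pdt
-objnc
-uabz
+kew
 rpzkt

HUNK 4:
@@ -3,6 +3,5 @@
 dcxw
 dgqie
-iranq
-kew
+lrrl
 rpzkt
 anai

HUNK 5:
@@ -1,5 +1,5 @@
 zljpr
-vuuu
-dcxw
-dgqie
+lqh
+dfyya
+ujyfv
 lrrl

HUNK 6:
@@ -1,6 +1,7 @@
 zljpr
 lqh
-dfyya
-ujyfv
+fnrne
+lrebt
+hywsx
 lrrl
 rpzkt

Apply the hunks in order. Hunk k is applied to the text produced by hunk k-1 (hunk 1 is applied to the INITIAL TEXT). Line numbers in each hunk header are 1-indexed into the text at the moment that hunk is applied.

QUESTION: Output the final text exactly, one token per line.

Answer: zljpr
lqh
fnrne
lrebt
hywsx
lrrl
rpzkt
anai

Derivation:
Hunk 1: at line 4 remove [kkmau,qeec,tje] add [nwxfi] -> 8 lines: zljpr vuuu dcxw dgqie nwxfi uabz rpzkt anai
Hunk 2: at line 3 remove [nwxfi] add [iranq,pdt,objnc] -> 10 lines: zljpr vuuu dcxw dgqie iranq pdt objnc uabz rpzkt anai
Hunk 3: at line 5 remove [pdt,objnc,uabz] add [kew] -> 8 lines: zljpr vuuu dcxw dgqie iranq kew rpzkt anai
Hunk 4: at line 3 remove [iranq,kew] add [lrrl] -> 7 lines: zljpr vuuu dcxw dgqie lrrl rpzkt anai
Hunk 5: at line 1 remove [vuuu,dcxw,dgqie] add [lqh,dfyya,ujyfv] -> 7 lines: zljpr lqh dfyya ujyfv lrrl rpzkt anai
Hunk 6: at line 1 remove [dfyya,ujyfv] add [fnrne,lrebt,hywsx] -> 8 lines: zljpr lqh fnrne lrebt hywsx lrrl rpzkt anai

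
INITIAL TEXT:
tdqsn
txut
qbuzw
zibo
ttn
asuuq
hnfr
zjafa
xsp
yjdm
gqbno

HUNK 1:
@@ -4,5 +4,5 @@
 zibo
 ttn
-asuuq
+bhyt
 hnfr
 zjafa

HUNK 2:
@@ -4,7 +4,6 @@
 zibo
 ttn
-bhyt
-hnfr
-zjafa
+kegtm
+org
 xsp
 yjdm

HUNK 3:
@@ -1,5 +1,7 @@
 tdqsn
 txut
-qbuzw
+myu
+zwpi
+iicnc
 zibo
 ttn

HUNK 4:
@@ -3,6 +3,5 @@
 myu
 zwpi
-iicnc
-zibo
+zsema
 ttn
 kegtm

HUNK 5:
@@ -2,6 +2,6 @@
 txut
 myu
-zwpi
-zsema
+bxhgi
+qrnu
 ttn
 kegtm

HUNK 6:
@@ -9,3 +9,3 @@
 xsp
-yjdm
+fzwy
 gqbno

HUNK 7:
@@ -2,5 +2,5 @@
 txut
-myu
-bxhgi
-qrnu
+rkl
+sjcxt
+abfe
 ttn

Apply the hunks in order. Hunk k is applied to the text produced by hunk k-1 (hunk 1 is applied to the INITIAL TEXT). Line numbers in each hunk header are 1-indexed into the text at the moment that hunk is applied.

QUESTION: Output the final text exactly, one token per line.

Answer: tdqsn
txut
rkl
sjcxt
abfe
ttn
kegtm
org
xsp
fzwy
gqbno

Derivation:
Hunk 1: at line 4 remove [asuuq] add [bhyt] -> 11 lines: tdqsn txut qbuzw zibo ttn bhyt hnfr zjafa xsp yjdm gqbno
Hunk 2: at line 4 remove [bhyt,hnfr,zjafa] add [kegtm,org] -> 10 lines: tdqsn txut qbuzw zibo ttn kegtm org xsp yjdm gqbno
Hunk 3: at line 1 remove [qbuzw] add [myu,zwpi,iicnc] -> 12 lines: tdqsn txut myu zwpi iicnc zibo ttn kegtm org xsp yjdm gqbno
Hunk 4: at line 3 remove [iicnc,zibo] add [zsema] -> 11 lines: tdqsn txut myu zwpi zsema ttn kegtm org xsp yjdm gqbno
Hunk 5: at line 2 remove [zwpi,zsema] add [bxhgi,qrnu] -> 11 lines: tdqsn txut myu bxhgi qrnu ttn kegtm org xsp yjdm gqbno
Hunk 6: at line 9 remove [yjdm] add [fzwy] -> 11 lines: tdqsn txut myu bxhgi qrnu ttn kegtm org xsp fzwy gqbno
Hunk 7: at line 2 remove [myu,bxhgi,qrnu] add [rkl,sjcxt,abfe] -> 11 lines: tdqsn txut rkl sjcxt abfe ttn kegtm org xsp fzwy gqbno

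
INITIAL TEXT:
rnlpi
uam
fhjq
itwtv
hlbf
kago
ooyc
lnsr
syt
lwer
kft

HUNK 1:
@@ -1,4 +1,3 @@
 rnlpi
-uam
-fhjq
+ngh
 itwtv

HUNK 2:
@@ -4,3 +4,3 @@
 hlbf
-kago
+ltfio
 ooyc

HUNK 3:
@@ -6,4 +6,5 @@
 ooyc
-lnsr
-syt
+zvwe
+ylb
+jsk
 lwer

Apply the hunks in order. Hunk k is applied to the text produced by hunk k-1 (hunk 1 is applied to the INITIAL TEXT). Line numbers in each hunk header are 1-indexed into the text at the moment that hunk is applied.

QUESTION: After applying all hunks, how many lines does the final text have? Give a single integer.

Hunk 1: at line 1 remove [uam,fhjq] add [ngh] -> 10 lines: rnlpi ngh itwtv hlbf kago ooyc lnsr syt lwer kft
Hunk 2: at line 4 remove [kago] add [ltfio] -> 10 lines: rnlpi ngh itwtv hlbf ltfio ooyc lnsr syt lwer kft
Hunk 3: at line 6 remove [lnsr,syt] add [zvwe,ylb,jsk] -> 11 lines: rnlpi ngh itwtv hlbf ltfio ooyc zvwe ylb jsk lwer kft
Final line count: 11

Answer: 11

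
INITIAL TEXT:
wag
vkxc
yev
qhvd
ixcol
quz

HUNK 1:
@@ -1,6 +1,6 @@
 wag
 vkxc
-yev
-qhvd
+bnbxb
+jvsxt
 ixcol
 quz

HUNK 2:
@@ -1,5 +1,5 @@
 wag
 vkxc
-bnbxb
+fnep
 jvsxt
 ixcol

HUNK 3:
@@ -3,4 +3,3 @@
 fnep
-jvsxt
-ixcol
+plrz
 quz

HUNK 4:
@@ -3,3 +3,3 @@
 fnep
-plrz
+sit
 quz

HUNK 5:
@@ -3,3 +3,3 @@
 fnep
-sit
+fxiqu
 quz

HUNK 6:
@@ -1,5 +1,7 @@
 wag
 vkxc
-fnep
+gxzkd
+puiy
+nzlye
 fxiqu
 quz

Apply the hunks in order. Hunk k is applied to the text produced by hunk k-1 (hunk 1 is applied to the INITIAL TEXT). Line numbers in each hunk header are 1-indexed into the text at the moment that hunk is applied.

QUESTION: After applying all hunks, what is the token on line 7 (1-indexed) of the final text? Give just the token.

Answer: quz

Derivation:
Hunk 1: at line 1 remove [yev,qhvd] add [bnbxb,jvsxt] -> 6 lines: wag vkxc bnbxb jvsxt ixcol quz
Hunk 2: at line 1 remove [bnbxb] add [fnep] -> 6 lines: wag vkxc fnep jvsxt ixcol quz
Hunk 3: at line 3 remove [jvsxt,ixcol] add [plrz] -> 5 lines: wag vkxc fnep plrz quz
Hunk 4: at line 3 remove [plrz] add [sit] -> 5 lines: wag vkxc fnep sit quz
Hunk 5: at line 3 remove [sit] add [fxiqu] -> 5 lines: wag vkxc fnep fxiqu quz
Hunk 6: at line 1 remove [fnep] add [gxzkd,puiy,nzlye] -> 7 lines: wag vkxc gxzkd puiy nzlye fxiqu quz
Final line 7: quz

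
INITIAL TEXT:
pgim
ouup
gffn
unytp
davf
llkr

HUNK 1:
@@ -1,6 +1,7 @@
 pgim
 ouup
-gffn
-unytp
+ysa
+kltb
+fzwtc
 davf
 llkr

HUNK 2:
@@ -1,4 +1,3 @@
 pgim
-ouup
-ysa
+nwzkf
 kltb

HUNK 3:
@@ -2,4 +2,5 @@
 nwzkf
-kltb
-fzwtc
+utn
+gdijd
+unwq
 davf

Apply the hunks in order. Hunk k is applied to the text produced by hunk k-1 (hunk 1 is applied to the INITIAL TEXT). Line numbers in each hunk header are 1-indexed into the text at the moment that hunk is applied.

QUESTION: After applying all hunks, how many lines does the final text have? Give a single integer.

Hunk 1: at line 1 remove [gffn,unytp] add [ysa,kltb,fzwtc] -> 7 lines: pgim ouup ysa kltb fzwtc davf llkr
Hunk 2: at line 1 remove [ouup,ysa] add [nwzkf] -> 6 lines: pgim nwzkf kltb fzwtc davf llkr
Hunk 3: at line 2 remove [kltb,fzwtc] add [utn,gdijd,unwq] -> 7 lines: pgim nwzkf utn gdijd unwq davf llkr
Final line count: 7

Answer: 7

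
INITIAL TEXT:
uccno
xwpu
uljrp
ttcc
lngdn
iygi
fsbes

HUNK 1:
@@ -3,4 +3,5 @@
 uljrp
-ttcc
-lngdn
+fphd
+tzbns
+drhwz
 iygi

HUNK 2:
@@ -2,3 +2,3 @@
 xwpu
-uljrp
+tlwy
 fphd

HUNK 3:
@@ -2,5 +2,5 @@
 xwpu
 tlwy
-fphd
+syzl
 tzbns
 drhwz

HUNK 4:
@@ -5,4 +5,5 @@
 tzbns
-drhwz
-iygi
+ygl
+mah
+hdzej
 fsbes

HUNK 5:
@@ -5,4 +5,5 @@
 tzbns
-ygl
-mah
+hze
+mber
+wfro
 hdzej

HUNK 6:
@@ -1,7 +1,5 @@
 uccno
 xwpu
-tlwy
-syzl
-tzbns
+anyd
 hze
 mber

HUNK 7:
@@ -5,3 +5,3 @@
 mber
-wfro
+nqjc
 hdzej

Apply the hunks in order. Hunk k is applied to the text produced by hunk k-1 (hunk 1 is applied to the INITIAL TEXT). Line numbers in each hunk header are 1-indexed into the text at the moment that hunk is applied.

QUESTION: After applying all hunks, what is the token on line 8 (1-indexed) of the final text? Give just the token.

Answer: fsbes

Derivation:
Hunk 1: at line 3 remove [ttcc,lngdn] add [fphd,tzbns,drhwz] -> 8 lines: uccno xwpu uljrp fphd tzbns drhwz iygi fsbes
Hunk 2: at line 2 remove [uljrp] add [tlwy] -> 8 lines: uccno xwpu tlwy fphd tzbns drhwz iygi fsbes
Hunk 3: at line 2 remove [fphd] add [syzl] -> 8 lines: uccno xwpu tlwy syzl tzbns drhwz iygi fsbes
Hunk 4: at line 5 remove [drhwz,iygi] add [ygl,mah,hdzej] -> 9 lines: uccno xwpu tlwy syzl tzbns ygl mah hdzej fsbes
Hunk 5: at line 5 remove [ygl,mah] add [hze,mber,wfro] -> 10 lines: uccno xwpu tlwy syzl tzbns hze mber wfro hdzej fsbes
Hunk 6: at line 1 remove [tlwy,syzl,tzbns] add [anyd] -> 8 lines: uccno xwpu anyd hze mber wfro hdzej fsbes
Hunk 7: at line 5 remove [wfro] add [nqjc] -> 8 lines: uccno xwpu anyd hze mber nqjc hdzej fsbes
Final line 8: fsbes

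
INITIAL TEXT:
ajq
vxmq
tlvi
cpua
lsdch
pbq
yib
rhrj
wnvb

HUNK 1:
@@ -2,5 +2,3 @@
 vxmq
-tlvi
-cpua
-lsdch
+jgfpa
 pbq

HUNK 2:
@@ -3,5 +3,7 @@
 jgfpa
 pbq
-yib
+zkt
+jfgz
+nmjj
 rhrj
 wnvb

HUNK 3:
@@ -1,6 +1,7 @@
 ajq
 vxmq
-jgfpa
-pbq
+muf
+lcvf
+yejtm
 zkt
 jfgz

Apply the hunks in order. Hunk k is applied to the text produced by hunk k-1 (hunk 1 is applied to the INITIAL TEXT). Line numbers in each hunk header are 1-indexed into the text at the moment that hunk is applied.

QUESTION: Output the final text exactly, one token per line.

Hunk 1: at line 2 remove [tlvi,cpua,lsdch] add [jgfpa] -> 7 lines: ajq vxmq jgfpa pbq yib rhrj wnvb
Hunk 2: at line 3 remove [yib] add [zkt,jfgz,nmjj] -> 9 lines: ajq vxmq jgfpa pbq zkt jfgz nmjj rhrj wnvb
Hunk 3: at line 1 remove [jgfpa,pbq] add [muf,lcvf,yejtm] -> 10 lines: ajq vxmq muf lcvf yejtm zkt jfgz nmjj rhrj wnvb

Answer: ajq
vxmq
muf
lcvf
yejtm
zkt
jfgz
nmjj
rhrj
wnvb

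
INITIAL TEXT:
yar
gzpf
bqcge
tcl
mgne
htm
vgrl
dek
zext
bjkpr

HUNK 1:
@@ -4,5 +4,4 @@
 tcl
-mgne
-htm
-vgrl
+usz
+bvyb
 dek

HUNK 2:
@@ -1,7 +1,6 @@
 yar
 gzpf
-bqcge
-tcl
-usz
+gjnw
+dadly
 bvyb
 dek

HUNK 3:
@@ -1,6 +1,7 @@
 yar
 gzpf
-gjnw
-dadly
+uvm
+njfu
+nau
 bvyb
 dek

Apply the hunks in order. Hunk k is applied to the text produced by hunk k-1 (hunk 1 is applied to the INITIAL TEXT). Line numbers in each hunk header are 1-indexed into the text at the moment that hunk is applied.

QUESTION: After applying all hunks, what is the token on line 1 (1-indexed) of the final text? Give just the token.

Answer: yar

Derivation:
Hunk 1: at line 4 remove [mgne,htm,vgrl] add [usz,bvyb] -> 9 lines: yar gzpf bqcge tcl usz bvyb dek zext bjkpr
Hunk 2: at line 1 remove [bqcge,tcl,usz] add [gjnw,dadly] -> 8 lines: yar gzpf gjnw dadly bvyb dek zext bjkpr
Hunk 3: at line 1 remove [gjnw,dadly] add [uvm,njfu,nau] -> 9 lines: yar gzpf uvm njfu nau bvyb dek zext bjkpr
Final line 1: yar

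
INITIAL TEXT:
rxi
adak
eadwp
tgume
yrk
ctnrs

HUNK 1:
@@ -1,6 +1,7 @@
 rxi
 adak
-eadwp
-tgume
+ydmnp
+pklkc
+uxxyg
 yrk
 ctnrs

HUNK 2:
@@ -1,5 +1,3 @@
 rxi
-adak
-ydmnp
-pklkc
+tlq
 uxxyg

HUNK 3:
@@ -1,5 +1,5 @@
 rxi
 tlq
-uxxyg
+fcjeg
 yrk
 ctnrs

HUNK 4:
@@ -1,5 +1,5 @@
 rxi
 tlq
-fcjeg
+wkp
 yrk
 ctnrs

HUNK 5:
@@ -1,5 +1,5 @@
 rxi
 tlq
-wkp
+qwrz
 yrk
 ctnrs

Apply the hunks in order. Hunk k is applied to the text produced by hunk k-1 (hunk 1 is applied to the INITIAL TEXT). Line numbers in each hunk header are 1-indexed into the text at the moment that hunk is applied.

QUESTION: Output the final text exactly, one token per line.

Answer: rxi
tlq
qwrz
yrk
ctnrs

Derivation:
Hunk 1: at line 1 remove [eadwp,tgume] add [ydmnp,pklkc,uxxyg] -> 7 lines: rxi adak ydmnp pklkc uxxyg yrk ctnrs
Hunk 2: at line 1 remove [adak,ydmnp,pklkc] add [tlq] -> 5 lines: rxi tlq uxxyg yrk ctnrs
Hunk 3: at line 1 remove [uxxyg] add [fcjeg] -> 5 lines: rxi tlq fcjeg yrk ctnrs
Hunk 4: at line 1 remove [fcjeg] add [wkp] -> 5 lines: rxi tlq wkp yrk ctnrs
Hunk 5: at line 1 remove [wkp] add [qwrz] -> 5 lines: rxi tlq qwrz yrk ctnrs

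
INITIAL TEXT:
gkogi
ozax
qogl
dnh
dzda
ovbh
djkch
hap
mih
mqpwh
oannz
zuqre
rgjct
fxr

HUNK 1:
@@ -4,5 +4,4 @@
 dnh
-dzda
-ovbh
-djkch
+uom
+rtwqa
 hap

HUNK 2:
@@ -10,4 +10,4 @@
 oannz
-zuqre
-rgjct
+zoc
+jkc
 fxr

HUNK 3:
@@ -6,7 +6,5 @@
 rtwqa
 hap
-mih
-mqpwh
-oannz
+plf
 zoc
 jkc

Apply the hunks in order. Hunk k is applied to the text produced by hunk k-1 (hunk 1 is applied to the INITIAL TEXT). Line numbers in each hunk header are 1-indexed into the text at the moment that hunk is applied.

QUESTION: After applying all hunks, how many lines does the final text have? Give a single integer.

Answer: 11

Derivation:
Hunk 1: at line 4 remove [dzda,ovbh,djkch] add [uom,rtwqa] -> 13 lines: gkogi ozax qogl dnh uom rtwqa hap mih mqpwh oannz zuqre rgjct fxr
Hunk 2: at line 10 remove [zuqre,rgjct] add [zoc,jkc] -> 13 lines: gkogi ozax qogl dnh uom rtwqa hap mih mqpwh oannz zoc jkc fxr
Hunk 3: at line 6 remove [mih,mqpwh,oannz] add [plf] -> 11 lines: gkogi ozax qogl dnh uom rtwqa hap plf zoc jkc fxr
Final line count: 11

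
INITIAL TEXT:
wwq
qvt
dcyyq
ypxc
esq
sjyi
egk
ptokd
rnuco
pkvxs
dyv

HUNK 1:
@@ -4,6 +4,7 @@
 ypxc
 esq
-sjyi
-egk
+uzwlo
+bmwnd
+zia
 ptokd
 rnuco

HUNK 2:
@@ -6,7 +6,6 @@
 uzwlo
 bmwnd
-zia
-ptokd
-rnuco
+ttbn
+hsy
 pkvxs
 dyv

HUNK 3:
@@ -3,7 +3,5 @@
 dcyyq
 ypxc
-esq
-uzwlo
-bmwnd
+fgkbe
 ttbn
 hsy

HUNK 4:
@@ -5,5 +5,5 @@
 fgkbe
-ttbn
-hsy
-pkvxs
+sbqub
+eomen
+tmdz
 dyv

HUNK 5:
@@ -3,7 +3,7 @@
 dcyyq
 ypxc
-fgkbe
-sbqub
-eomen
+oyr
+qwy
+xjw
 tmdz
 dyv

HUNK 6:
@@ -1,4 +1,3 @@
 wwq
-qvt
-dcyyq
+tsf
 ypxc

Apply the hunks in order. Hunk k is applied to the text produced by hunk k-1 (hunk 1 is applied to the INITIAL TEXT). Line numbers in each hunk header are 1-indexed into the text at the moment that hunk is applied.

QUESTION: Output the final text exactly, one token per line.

Answer: wwq
tsf
ypxc
oyr
qwy
xjw
tmdz
dyv

Derivation:
Hunk 1: at line 4 remove [sjyi,egk] add [uzwlo,bmwnd,zia] -> 12 lines: wwq qvt dcyyq ypxc esq uzwlo bmwnd zia ptokd rnuco pkvxs dyv
Hunk 2: at line 6 remove [zia,ptokd,rnuco] add [ttbn,hsy] -> 11 lines: wwq qvt dcyyq ypxc esq uzwlo bmwnd ttbn hsy pkvxs dyv
Hunk 3: at line 3 remove [esq,uzwlo,bmwnd] add [fgkbe] -> 9 lines: wwq qvt dcyyq ypxc fgkbe ttbn hsy pkvxs dyv
Hunk 4: at line 5 remove [ttbn,hsy,pkvxs] add [sbqub,eomen,tmdz] -> 9 lines: wwq qvt dcyyq ypxc fgkbe sbqub eomen tmdz dyv
Hunk 5: at line 3 remove [fgkbe,sbqub,eomen] add [oyr,qwy,xjw] -> 9 lines: wwq qvt dcyyq ypxc oyr qwy xjw tmdz dyv
Hunk 6: at line 1 remove [qvt,dcyyq] add [tsf] -> 8 lines: wwq tsf ypxc oyr qwy xjw tmdz dyv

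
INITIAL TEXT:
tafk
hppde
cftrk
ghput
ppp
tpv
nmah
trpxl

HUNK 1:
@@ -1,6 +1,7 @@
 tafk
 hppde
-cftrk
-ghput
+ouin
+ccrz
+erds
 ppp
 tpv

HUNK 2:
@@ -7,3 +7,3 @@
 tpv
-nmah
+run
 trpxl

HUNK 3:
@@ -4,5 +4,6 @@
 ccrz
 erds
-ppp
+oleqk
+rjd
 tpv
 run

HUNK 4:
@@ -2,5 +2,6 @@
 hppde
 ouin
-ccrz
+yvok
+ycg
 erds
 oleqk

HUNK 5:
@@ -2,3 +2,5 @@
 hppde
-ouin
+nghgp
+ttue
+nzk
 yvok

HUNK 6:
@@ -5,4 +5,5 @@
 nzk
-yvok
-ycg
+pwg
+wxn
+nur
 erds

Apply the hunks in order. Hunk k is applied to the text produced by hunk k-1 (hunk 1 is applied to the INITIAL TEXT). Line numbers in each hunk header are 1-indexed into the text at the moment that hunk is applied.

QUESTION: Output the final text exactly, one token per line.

Answer: tafk
hppde
nghgp
ttue
nzk
pwg
wxn
nur
erds
oleqk
rjd
tpv
run
trpxl

Derivation:
Hunk 1: at line 1 remove [cftrk,ghput] add [ouin,ccrz,erds] -> 9 lines: tafk hppde ouin ccrz erds ppp tpv nmah trpxl
Hunk 2: at line 7 remove [nmah] add [run] -> 9 lines: tafk hppde ouin ccrz erds ppp tpv run trpxl
Hunk 3: at line 4 remove [ppp] add [oleqk,rjd] -> 10 lines: tafk hppde ouin ccrz erds oleqk rjd tpv run trpxl
Hunk 4: at line 2 remove [ccrz] add [yvok,ycg] -> 11 lines: tafk hppde ouin yvok ycg erds oleqk rjd tpv run trpxl
Hunk 5: at line 2 remove [ouin] add [nghgp,ttue,nzk] -> 13 lines: tafk hppde nghgp ttue nzk yvok ycg erds oleqk rjd tpv run trpxl
Hunk 6: at line 5 remove [yvok,ycg] add [pwg,wxn,nur] -> 14 lines: tafk hppde nghgp ttue nzk pwg wxn nur erds oleqk rjd tpv run trpxl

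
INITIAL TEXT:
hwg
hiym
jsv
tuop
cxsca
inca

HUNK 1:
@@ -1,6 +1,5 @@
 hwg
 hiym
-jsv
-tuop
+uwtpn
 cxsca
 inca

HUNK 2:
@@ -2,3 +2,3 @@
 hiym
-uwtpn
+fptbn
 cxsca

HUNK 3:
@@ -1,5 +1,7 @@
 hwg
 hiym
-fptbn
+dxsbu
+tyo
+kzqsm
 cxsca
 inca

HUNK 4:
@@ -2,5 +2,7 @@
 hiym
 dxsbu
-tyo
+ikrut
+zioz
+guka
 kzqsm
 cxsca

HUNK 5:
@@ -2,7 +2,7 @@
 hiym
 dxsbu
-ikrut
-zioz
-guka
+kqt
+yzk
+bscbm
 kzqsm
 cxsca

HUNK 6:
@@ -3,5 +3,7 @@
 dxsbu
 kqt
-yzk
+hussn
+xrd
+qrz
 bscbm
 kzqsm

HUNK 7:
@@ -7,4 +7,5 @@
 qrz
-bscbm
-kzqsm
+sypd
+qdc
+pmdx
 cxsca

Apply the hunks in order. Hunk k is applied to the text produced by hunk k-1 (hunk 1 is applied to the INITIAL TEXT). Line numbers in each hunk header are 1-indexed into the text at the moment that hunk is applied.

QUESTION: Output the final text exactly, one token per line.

Answer: hwg
hiym
dxsbu
kqt
hussn
xrd
qrz
sypd
qdc
pmdx
cxsca
inca

Derivation:
Hunk 1: at line 1 remove [jsv,tuop] add [uwtpn] -> 5 lines: hwg hiym uwtpn cxsca inca
Hunk 2: at line 2 remove [uwtpn] add [fptbn] -> 5 lines: hwg hiym fptbn cxsca inca
Hunk 3: at line 1 remove [fptbn] add [dxsbu,tyo,kzqsm] -> 7 lines: hwg hiym dxsbu tyo kzqsm cxsca inca
Hunk 4: at line 2 remove [tyo] add [ikrut,zioz,guka] -> 9 lines: hwg hiym dxsbu ikrut zioz guka kzqsm cxsca inca
Hunk 5: at line 2 remove [ikrut,zioz,guka] add [kqt,yzk,bscbm] -> 9 lines: hwg hiym dxsbu kqt yzk bscbm kzqsm cxsca inca
Hunk 6: at line 3 remove [yzk] add [hussn,xrd,qrz] -> 11 lines: hwg hiym dxsbu kqt hussn xrd qrz bscbm kzqsm cxsca inca
Hunk 7: at line 7 remove [bscbm,kzqsm] add [sypd,qdc,pmdx] -> 12 lines: hwg hiym dxsbu kqt hussn xrd qrz sypd qdc pmdx cxsca inca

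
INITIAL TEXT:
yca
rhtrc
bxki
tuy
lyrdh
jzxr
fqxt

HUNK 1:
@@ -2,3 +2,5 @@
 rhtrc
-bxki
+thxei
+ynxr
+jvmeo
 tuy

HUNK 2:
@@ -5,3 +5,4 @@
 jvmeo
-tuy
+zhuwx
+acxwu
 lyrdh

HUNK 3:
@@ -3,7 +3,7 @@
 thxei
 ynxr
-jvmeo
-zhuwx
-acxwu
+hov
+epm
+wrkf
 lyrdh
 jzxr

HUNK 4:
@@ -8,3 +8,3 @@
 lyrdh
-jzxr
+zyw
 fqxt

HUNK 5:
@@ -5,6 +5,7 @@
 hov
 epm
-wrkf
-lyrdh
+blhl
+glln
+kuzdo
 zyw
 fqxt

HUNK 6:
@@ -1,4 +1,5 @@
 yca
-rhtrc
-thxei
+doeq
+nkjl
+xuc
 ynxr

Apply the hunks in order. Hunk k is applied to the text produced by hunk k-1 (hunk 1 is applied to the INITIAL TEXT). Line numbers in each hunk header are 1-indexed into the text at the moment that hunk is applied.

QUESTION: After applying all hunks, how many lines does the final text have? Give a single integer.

Answer: 12

Derivation:
Hunk 1: at line 2 remove [bxki] add [thxei,ynxr,jvmeo] -> 9 lines: yca rhtrc thxei ynxr jvmeo tuy lyrdh jzxr fqxt
Hunk 2: at line 5 remove [tuy] add [zhuwx,acxwu] -> 10 lines: yca rhtrc thxei ynxr jvmeo zhuwx acxwu lyrdh jzxr fqxt
Hunk 3: at line 3 remove [jvmeo,zhuwx,acxwu] add [hov,epm,wrkf] -> 10 lines: yca rhtrc thxei ynxr hov epm wrkf lyrdh jzxr fqxt
Hunk 4: at line 8 remove [jzxr] add [zyw] -> 10 lines: yca rhtrc thxei ynxr hov epm wrkf lyrdh zyw fqxt
Hunk 5: at line 5 remove [wrkf,lyrdh] add [blhl,glln,kuzdo] -> 11 lines: yca rhtrc thxei ynxr hov epm blhl glln kuzdo zyw fqxt
Hunk 6: at line 1 remove [rhtrc,thxei] add [doeq,nkjl,xuc] -> 12 lines: yca doeq nkjl xuc ynxr hov epm blhl glln kuzdo zyw fqxt
Final line count: 12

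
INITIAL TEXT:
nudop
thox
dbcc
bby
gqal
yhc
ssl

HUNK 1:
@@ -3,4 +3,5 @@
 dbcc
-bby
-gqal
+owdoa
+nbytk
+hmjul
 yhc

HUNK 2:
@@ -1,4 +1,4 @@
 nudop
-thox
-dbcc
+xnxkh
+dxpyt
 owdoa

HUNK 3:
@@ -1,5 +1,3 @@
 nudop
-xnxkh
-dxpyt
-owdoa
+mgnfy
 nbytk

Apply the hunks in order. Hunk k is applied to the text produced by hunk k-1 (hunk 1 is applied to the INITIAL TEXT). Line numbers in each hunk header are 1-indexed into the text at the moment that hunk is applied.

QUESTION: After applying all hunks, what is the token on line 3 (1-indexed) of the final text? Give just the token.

Answer: nbytk

Derivation:
Hunk 1: at line 3 remove [bby,gqal] add [owdoa,nbytk,hmjul] -> 8 lines: nudop thox dbcc owdoa nbytk hmjul yhc ssl
Hunk 2: at line 1 remove [thox,dbcc] add [xnxkh,dxpyt] -> 8 lines: nudop xnxkh dxpyt owdoa nbytk hmjul yhc ssl
Hunk 3: at line 1 remove [xnxkh,dxpyt,owdoa] add [mgnfy] -> 6 lines: nudop mgnfy nbytk hmjul yhc ssl
Final line 3: nbytk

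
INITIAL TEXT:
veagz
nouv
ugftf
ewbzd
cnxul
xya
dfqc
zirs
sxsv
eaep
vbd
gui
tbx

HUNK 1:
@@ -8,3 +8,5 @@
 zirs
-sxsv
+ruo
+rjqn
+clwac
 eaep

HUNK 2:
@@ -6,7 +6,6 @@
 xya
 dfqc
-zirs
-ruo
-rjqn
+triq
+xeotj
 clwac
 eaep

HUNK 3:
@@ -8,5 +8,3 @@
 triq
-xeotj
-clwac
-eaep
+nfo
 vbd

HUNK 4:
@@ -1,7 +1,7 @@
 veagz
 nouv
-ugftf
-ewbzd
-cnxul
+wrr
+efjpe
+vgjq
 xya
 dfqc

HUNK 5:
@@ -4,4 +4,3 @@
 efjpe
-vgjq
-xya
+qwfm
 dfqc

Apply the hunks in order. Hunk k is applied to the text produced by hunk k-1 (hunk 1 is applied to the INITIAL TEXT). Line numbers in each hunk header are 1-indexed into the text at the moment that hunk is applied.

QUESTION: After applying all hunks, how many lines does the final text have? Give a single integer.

Hunk 1: at line 8 remove [sxsv] add [ruo,rjqn,clwac] -> 15 lines: veagz nouv ugftf ewbzd cnxul xya dfqc zirs ruo rjqn clwac eaep vbd gui tbx
Hunk 2: at line 6 remove [zirs,ruo,rjqn] add [triq,xeotj] -> 14 lines: veagz nouv ugftf ewbzd cnxul xya dfqc triq xeotj clwac eaep vbd gui tbx
Hunk 3: at line 8 remove [xeotj,clwac,eaep] add [nfo] -> 12 lines: veagz nouv ugftf ewbzd cnxul xya dfqc triq nfo vbd gui tbx
Hunk 4: at line 1 remove [ugftf,ewbzd,cnxul] add [wrr,efjpe,vgjq] -> 12 lines: veagz nouv wrr efjpe vgjq xya dfqc triq nfo vbd gui tbx
Hunk 5: at line 4 remove [vgjq,xya] add [qwfm] -> 11 lines: veagz nouv wrr efjpe qwfm dfqc triq nfo vbd gui tbx
Final line count: 11

Answer: 11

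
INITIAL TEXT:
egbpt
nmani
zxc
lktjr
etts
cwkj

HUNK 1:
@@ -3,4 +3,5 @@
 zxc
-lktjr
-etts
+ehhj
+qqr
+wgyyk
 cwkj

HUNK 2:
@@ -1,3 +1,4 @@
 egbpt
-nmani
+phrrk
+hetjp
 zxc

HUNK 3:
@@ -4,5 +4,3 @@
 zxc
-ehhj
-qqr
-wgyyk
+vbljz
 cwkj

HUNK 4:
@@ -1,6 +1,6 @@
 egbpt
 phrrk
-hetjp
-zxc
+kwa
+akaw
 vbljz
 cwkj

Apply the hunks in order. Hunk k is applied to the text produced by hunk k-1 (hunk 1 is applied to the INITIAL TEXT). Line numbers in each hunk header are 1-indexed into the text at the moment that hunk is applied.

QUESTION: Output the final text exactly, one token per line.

Answer: egbpt
phrrk
kwa
akaw
vbljz
cwkj

Derivation:
Hunk 1: at line 3 remove [lktjr,etts] add [ehhj,qqr,wgyyk] -> 7 lines: egbpt nmani zxc ehhj qqr wgyyk cwkj
Hunk 2: at line 1 remove [nmani] add [phrrk,hetjp] -> 8 lines: egbpt phrrk hetjp zxc ehhj qqr wgyyk cwkj
Hunk 3: at line 4 remove [ehhj,qqr,wgyyk] add [vbljz] -> 6 lines: egbpt phrrk hetjp zxc vbljz cwkj
Hunk 4: at line 1 remove [hetjp,zxc] add [kwa,akaw] -> 6 lines: egbpt phrrk kwa akaw vbljz cwkj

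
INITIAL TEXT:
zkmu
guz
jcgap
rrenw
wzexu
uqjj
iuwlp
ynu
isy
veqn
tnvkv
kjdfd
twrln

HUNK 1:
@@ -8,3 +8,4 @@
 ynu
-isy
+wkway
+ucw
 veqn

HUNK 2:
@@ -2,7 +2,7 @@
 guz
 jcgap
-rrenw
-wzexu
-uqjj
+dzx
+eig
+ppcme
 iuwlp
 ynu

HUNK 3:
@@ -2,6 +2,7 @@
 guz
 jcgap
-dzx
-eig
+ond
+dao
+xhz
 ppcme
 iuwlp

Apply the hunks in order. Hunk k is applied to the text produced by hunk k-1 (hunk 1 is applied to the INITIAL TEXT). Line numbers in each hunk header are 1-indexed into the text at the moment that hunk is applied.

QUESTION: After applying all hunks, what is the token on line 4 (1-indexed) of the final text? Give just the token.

Answer: ond

Derivation:
Hunk 1: at line 8 remove [isy] add [wkway,ucw] -> 14 lines: zkmu guz jcgap rrenw wzexu uqjj iuwlp ynu wkway ucw veqn tnvkv kjdfd twrln
Hunk 2: at line 2 remove [rrenw,wzexu,uqjj] add [dzx,eig,ppcme] -> 14 lines: zkmu guz jcgap dzx eig ppcme iuwlp ynu wkway ucw veqn tnvkv kjdfd twrln
Hunk 3: at line 2 remove [dzx,eig] add [ond,dao,xhz] -> 15 lines: zkmu guz jcgap ond dao xhz ppcme iuwlp ynu wkway ucw veqn tnvkv kjdfd twrln
Final line 4: ond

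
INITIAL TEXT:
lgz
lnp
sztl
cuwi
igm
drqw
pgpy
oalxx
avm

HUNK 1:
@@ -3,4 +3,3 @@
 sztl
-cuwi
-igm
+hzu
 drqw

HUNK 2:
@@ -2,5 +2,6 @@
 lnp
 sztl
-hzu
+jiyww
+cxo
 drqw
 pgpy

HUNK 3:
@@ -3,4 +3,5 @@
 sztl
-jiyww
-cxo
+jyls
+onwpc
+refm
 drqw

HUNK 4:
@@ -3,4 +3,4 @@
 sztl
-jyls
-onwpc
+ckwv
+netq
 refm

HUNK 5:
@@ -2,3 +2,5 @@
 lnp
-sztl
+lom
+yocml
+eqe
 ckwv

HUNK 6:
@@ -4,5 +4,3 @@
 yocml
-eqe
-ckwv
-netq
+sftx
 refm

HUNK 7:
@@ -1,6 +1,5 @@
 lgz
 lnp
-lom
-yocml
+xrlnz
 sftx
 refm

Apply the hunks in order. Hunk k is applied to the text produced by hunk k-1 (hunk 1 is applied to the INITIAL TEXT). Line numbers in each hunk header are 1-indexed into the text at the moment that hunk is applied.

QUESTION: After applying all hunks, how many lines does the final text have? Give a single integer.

Answer: 9

Derivation:
Hunk 1: at line 3 remove [cuwi,igm] add [hzu] -> 8 lines: lgz lnp sztl hzu drqw pgpy oalxx avm
Hunk 2: at line 2 remove [hzu] add [jiyww,cxo] -> 9 lines: lgz lnp sztl jiyww cxo drqw pgpy oalxx avm
Hunk 3: at line 3 remove [jiyww,cxo] add [jyls,onwpc,refm] -> 10 lines: lgz lnp sztl jyls onwpc refm drqw pgpy oalxx avm
Hunk 4: at line 3 remove [jyls,onwpc] add [ckwv,netq] -> 10 lines: lgz lnp sztl ckwv netq refm drqw pgpy oalxx avm
Hunk 5: at line 2 remove [sztl] add [lom,yocml,eqe] -> 12 lines: lgz lnp lom yocml eqe ckwv netq refm drqw pgpy oalxx avm
Hunk 6: at line 4 remove [eqe,ckwv,netq] add [sftx] -> 10 lines: lgz lnp lom yocml sftx refm drqw pgpy oalxx avm
Hunk 7: at line 1 remove [lom,yocml] add [xrlnz] -> 9 lines: lgz lnp xrlnz sftx refm drqw pgpy oalxx avm
Final line count: 9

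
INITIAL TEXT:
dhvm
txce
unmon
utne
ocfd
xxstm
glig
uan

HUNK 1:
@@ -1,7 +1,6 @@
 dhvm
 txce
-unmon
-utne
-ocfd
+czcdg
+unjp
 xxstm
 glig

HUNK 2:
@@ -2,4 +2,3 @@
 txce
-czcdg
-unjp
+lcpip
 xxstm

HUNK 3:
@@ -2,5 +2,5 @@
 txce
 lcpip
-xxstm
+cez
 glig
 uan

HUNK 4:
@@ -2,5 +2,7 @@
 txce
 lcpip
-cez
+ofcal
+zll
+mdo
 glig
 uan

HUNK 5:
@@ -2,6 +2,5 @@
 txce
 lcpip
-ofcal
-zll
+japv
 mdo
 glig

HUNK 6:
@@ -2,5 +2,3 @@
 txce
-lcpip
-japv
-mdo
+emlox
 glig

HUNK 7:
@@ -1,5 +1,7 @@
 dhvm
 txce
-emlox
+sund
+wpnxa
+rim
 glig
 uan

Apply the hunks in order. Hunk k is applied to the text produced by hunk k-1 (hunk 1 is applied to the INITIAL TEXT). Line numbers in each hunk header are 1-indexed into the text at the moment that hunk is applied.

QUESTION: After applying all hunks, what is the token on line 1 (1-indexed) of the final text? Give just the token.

Hunk 1: at line 1 remove [unmon,utne,ocfd] add [czcdg,unjp] -> 7 lines: dhvm txce czcdg unjp xxstm glig uan
Hunk 2: at line 2 remove [czcdg,unjp] add [lcpip] -> 6 lines: dhvm txce lcpip xxstm glig uan
Hunk 3: at line 2 remove [xxstm] add [cez] -> 6 lines: dhvm txce lcpip cez glig uan
Hunk 4: at line 2 remove [cez] add [ofcal,zll,mdo] -> 8 lines: dhvm txce lcpip ofcal zll mdo glig uan
Hunk 5: at line 2 remove [ofcal,zll] add [japv] -> 7 lines: dhvm txce lcpip japv mdo glig uan
Hunk 6: at line 2 remove [lcpip,japv,mdo] add [emlox] -> 5 lines: dhvm txce emlox glig uan
Hunk 7: at line 1 remove [emlox] add [sund,wpnxa,rim] -> 7 lines: dhvm txce sund wpnxa rim glig uan
Final line 1: dhvm

Answer: dhvm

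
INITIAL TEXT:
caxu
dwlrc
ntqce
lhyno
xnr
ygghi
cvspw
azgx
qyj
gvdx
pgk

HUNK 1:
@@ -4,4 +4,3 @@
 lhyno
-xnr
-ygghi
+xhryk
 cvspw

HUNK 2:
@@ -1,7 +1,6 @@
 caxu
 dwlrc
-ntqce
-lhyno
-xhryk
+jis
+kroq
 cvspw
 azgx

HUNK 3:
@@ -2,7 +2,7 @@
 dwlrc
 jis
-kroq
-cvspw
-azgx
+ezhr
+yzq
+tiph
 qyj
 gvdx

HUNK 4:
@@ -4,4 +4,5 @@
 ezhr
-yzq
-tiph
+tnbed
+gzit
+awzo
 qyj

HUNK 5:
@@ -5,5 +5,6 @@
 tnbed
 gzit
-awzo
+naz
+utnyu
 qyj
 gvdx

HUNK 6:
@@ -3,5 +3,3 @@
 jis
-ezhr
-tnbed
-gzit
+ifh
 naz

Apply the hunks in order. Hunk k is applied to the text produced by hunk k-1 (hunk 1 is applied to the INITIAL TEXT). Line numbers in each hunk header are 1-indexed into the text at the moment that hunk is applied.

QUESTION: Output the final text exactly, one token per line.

Answer: caxu
dwlrc
jis
ifh
naz
utnyu
qyj
gvdx
pgk

Derivation:
Hunk 1: at line 4 remove [xnr,ygghi] add [xhryk] -> 10 lines: caxu dwlrc ntqce lhyno xhryk cvspw azgx qyj gvdx pgk
Hunk 2: at line 1 remove [ntqce,lhyno,xhryk] add [jis,kroq] -> 9 lines: caxu dwlrc jis kroq cvspw azgx qyj gvdx pgk
Hunk 3: at line 2 remove [kroq,cvspw,azgx] add [ezhr,yzq,tiph] -> 9 lines: caxu dwlrc jis ezhr yzq tiph qyj gvdx pgk
Hunk 4: at line 4 remove [yzq,tiph] add [tnbed,gzit,awzo] -> 10 lines: caxu dwlrc jis ezhr tnbed gzit awzo qyj gvdx pgk
Hunk 5: at line 5 remove [awzo] add [naz,utnyu] -> 11 lines: caxu dwlrc jis ezhr tnbed gzit naz utnyu qyj gvdx pgk
Hunk 6: at line 3 remove [ezhr,tnbed,gzit] add [ifh] -> 9 lines: caxu dwlrc jis ifh naz utnyu qyj gvdx pgk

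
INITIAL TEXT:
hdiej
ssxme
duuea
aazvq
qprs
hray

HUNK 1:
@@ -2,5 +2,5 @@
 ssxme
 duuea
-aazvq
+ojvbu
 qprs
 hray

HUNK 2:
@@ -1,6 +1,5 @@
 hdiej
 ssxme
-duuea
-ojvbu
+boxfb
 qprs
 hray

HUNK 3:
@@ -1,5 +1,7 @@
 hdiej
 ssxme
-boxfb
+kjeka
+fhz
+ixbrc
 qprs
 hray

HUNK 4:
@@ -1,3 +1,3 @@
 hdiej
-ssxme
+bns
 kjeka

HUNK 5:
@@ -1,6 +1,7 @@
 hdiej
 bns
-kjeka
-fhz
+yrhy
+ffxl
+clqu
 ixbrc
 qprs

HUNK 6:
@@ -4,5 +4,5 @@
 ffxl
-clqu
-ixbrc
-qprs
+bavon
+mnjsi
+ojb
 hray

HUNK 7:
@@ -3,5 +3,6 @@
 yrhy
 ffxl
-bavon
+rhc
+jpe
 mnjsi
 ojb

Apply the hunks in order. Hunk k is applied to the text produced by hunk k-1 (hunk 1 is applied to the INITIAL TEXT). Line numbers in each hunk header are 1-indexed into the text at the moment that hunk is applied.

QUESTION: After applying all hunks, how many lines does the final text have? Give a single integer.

Answer: 9

Derivation:
Hunk 1: at line 2 remove [aazvq] add [ojvbu] -> 6 lines: hdiej ssxme duuea ojvbu qprs hray
Hunk 2: at line 1 remove [duuea,ojvbu] add [boxfb] -> 5 lines: hdiej ssxme boxfb qprs hray
Hunk 3: at line 1 remove [boxfb] add [kjeka,fhz,ixbrc] -> 7 lines: hdiej ssxme kjeka fhz ixbrc qprs hray
Hunk 4: at line 1 remove [ssxme] add [bns] -> 7 lines: hdiej bns kjeka fhz ixbrc qprs hray
Hunk 5: at line 1 remove [kjeka,fhz] add [yrhy,ffxl,clqu] -> 8 lines: hdiej bns yrhy ffxl clqu ixbrc qprs hray
Hunk 6: at line 4 remove [clqu,ixbrc,qprs] add [bavon,mnjsi,ojb] -> 8 lines: hdiej bns yrhy ffxl bavon mnjsi ojb hray
Hunk 7: at line 3 remove [bavon] add [rhc,jpe] -> 9 lines: hdiej bns yrhy ffxl rhc jpe mnjsi ojb hray
Final line count: 9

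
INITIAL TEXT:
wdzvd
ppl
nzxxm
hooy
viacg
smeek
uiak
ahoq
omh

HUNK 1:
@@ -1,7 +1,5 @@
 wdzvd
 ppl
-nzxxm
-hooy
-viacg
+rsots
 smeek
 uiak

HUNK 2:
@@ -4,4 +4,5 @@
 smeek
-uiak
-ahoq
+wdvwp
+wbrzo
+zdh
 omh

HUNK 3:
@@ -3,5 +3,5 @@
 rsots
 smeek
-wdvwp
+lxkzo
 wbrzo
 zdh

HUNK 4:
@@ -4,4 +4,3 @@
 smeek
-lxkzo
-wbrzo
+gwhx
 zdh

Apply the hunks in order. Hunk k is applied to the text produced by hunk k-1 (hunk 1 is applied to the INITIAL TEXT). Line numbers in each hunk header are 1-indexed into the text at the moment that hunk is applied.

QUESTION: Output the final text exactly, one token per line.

Hunk 1: at line 1 remove [nzxxm,hooy,viacg] add [rsots] -> 7 lines: wdzvd ppl rsots smeek uiak ahoq omh
Hunk 2: at line 4 remove [uiak,ahoq] add [wdvwp,wbrzo,zdh] -> 8 lines: wdzvd ppl rsots smeek wdvwp wbrzo zdh omh
Hunk 3: at line 3 remove [wdvwp] add [lxkzo] -> 8 lines: wdzvd ppl rsots smeek lxkzo wbrzo zdh omh
Hunk 4: at line 4 remove [lxkzo,wbrzo] add [gwhx] -> 7 lines: wdzvd ppl rsots smeek gwhx zdh omh

Answer: wdzvd
ppl
rsots
smeek
gwhx
zdh
omh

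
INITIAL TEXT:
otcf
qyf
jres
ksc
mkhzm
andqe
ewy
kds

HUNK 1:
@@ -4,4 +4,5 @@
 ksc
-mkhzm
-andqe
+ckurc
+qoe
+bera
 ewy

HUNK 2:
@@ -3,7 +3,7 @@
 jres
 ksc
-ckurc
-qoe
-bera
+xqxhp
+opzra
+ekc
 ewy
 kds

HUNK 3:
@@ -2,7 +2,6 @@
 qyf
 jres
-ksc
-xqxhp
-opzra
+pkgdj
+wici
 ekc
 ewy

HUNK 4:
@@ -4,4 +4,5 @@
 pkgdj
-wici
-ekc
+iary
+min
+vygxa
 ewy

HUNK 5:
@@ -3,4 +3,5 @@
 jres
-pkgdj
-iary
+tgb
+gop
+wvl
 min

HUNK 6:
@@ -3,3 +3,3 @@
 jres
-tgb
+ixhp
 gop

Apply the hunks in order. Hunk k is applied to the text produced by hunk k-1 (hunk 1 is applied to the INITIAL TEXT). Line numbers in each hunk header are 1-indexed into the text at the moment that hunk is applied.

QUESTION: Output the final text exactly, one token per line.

Hunk 1: at line 4 remove [mkhzm,andqe] add [ckurc,qoe,bera] -> 9 lines: otcf qyf jres ksc ckurc qoe bera ewy kds
Hunk 2: at line 3 remove [ckurc,qoe,bera] add [xqxhp,opzra,ekc] -> 9 lines: otcf qyf jres ksc xqxhp opzra ekc ewy kds
Hunk 3: at line 2 remove [ksc,xqxhp,opzra] add [pkgdj,wici] -> 8 lines: otcf qyf jres pkgdj wici ekc ewy kds
Hunk 4: at line 4 remove [wici,ekc] add [iary,min,vygxa] -> 9 lines: otcf qyf jres pkgdj iary min vygxa ewy kds
Hunk 5: at line 3 remove [pkgdj,iary] add [tgb,gop,wvl] -> 10 lines: otcf qyf jres tgb gop wvl min vygxa ewy kds
Hunk 6: at line 3 remove [tgb] add [ixhp] -> 10 lines: otcf qyf jres ixhp gop wvl min vygxa ewy kds

Answer: otcf
qyf
jres
ixhp
gop
wvl
min
vygxa
ewy
kds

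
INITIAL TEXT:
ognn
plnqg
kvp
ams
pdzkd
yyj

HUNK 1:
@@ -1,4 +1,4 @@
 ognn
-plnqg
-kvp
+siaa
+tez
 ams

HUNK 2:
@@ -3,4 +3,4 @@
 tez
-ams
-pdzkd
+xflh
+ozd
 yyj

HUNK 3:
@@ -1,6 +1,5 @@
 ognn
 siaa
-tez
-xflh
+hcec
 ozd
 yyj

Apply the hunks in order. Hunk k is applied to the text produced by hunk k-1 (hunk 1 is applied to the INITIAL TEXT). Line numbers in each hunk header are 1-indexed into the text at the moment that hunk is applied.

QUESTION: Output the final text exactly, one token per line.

Hunk 1: at line 1 remove [plnqg,kvp] add [siaa,tez] -> 6 lines: ognn siaa tez ams pdzkd yyj
Hunk 2: at line 3 remove [ams,pdzkd] add [xflh,ozd] -> 6 lines: ognn siaa tez xflh ozd yyj
Hunk 3: at line 1 remove [tez,xflh] add [hcec] -> 5 lines: ognn siaa hcec ozd yyj

Answer: ognn
siaa
hcec
ozd
yyj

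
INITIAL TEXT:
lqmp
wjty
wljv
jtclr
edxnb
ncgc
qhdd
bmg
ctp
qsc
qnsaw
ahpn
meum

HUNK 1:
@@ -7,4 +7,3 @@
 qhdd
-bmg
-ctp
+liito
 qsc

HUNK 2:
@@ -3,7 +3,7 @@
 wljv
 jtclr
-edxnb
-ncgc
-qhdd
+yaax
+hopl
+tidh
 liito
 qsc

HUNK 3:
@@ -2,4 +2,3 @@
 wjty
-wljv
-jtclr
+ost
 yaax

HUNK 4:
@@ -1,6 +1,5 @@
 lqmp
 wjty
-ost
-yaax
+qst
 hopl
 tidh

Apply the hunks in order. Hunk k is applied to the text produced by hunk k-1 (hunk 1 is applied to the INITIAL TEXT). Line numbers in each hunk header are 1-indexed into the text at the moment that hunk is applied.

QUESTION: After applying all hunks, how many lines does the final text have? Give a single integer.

Hunk 1: at line 7 remove [bmg,ctp] add [liito] -> 12 lines: lqmp wjty wljv jtclr edxnb ncgc qhdd liito qsc qnsaw ahpn meum
Hunk 2: at line 3 remove [edxnb,ncgc,qhdd] add [yaax,hopl,tidh] -> 12 lines: lqmp wjty wljv jtclr yaax hopl tidh liito qsc qnsaw ahpn meum
Hunk 3: at line 2 remove [wljv,jtclr] add [ost] -> 11 lines: lqmp wjty ost yaax hopl tidh liito qsc qnsaw ahpn meum
Hunk 4: at line 1 remove [ost,yaax] add [qst] -> 10 lines: lqmp wjty qst hopl tidh liito qsc qnsaw ahpn meum
Final line count: 10

Answer: 10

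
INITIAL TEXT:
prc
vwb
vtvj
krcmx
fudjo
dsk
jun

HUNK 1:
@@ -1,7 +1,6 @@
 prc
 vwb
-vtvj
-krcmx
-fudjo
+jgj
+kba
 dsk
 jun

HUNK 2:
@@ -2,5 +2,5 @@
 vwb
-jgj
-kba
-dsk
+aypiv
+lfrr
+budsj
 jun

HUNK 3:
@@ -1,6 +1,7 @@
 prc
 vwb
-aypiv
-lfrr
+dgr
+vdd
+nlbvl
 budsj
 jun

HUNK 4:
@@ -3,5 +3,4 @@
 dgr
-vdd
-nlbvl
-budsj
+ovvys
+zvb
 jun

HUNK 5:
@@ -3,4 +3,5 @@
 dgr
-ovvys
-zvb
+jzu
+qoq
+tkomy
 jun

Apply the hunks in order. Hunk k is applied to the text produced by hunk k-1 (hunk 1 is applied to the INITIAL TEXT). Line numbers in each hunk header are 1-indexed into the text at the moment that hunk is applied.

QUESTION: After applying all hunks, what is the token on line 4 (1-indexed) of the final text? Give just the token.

Answer: jzu

Derivation:
Hunk 1: at line 1 remove [vtvj,krcmx,fudjo] add [jgj,kba] -> 6 lines: prc vwb jgj kba dsk jun
Hunk 2: at line 2 remove [jgj,kba,dsk] add [aypiv,lfrr,budsj] -> 6 lines: prc vwb aypiv lfrr budsj jun
Hunk 3: at line 1 remove [aypiv,lfrr] add [dgr,vdd,nlbvl] -> 7 lines: prc vwb dgr vdd nlbvl budsj jun
Hunk 4: at line 3 remove [vdd,nlbvl,budsj] add [ovvys,zvb] -> 6 lines: prc vwb dgr ovvys zvb jun
Hunk 5: at line 3 remove [ovvys,zvb] add [jzu,qoq,tkomy] -> 7 lines: prc vwb dgr jzu qoq tkomy jun
Final line 4: jzu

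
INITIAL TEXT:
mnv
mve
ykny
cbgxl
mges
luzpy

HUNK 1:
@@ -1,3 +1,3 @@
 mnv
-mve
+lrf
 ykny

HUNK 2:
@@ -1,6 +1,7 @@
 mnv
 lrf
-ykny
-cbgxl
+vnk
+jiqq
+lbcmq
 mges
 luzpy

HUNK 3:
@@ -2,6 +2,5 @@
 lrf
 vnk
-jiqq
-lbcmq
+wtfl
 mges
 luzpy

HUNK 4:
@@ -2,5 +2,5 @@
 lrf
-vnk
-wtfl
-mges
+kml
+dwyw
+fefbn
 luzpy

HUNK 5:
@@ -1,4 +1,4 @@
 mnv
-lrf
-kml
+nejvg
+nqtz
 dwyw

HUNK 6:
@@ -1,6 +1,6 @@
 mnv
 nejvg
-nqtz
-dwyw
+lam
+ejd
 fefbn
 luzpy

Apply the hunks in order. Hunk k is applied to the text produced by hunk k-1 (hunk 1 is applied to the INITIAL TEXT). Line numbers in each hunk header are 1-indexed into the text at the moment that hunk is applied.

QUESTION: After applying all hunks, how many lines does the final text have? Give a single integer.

Answer: 6

Derivation:
Hunk 1: at line 1 remove [mve] add [lrf] -> 6 lines: mnv lrf ykny cbgxl mges luzpy
Hunk 2: at line 1 remove [ykny,cbgxl] add [vnk,jiqq,lbcmq] -> 7 lines: mnv lrf vnk jiqq lbcmq mges luzpy
Hunk 3: at line 2 remove [jiqq,lbcmq] add [wtfl] -> 6 lines: mnv lrf vnk wtfl mges luzpy
Hunk 4: at line 2 remove [vnk,wtfl,mges] add [kml,dwyw,fefbn] -> 6 lines: mnv lrf kml dwyw fefbn luzpy
Hunk 5: at line 1 remove [lrf,kml] add [nejvg,nqtz] -> 6 lines: mnv nejvg nqtz dwyw fefbn luzpy
Hunk 6: at line 1 remove [nqtz,dwyw] add [lam,ejd] -> 6 lines: mnv nejvg lam ejd fefbn luzpy
Final line count: 6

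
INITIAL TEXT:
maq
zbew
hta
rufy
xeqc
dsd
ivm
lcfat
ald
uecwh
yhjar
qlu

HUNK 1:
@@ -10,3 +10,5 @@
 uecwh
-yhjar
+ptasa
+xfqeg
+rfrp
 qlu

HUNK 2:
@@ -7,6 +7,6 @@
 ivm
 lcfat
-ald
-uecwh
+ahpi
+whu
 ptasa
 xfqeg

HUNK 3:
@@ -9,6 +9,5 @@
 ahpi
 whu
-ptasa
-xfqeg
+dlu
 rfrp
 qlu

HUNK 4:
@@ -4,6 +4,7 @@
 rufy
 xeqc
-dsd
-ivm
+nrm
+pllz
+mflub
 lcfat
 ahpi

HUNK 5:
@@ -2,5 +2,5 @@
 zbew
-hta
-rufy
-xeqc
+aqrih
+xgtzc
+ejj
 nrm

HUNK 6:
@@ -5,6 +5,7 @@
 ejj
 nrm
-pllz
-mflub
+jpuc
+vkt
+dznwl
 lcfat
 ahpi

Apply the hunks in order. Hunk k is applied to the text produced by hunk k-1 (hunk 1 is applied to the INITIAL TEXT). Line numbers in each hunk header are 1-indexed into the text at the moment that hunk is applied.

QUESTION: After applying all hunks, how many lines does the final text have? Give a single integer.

Answer: 15

Derivation:
Hunk 1: at line 10 remove [yhjar] add [ptasa,xfqeg,rfrp] -> 14 lines: maq zbew hta rufy xeqc dsd ivm lcfat ald uecwh ptasa xfqeg rfrp qlu
Hunk 2: at line 7 remove [ald,uecwh] add [ahpi,whu] -> 14 lines: maq zbew hta rufy xeqc dsd ivm lcfat ahpi whu ptasa xfqeg rfrp qlu
Hunk 3: at line 9 remove [ptasa,xfqeg] add [dlu] -> 13 lines: maq zbew hta rufy xeqc dsd ivm lcfat ahpi whu dlu rfrp qlu
Hunk 4: at line 4 remove [dsd,ivm] add [nrm,pllz,mflub] -> 14 lines: maq zbew hta rufy xeqc nrm pllz mflub lcfat ahpi whu dlu rfrp qlu
Hunk 5: at line 2 remove [hta,rufy,xeqc] add [aqrih,xgtzc,ejj] -> 14 lines: maq zbew aqrih xgtzc ejj nrm pllz mflub lcfat ahpi whu dlu rfrp qlu
Hunk 6: at line 5 remove [pllz,mflub] add [jpuc,vkt,dznwl] -> 15 lines: maq zbew aqrih xgtzc ejj nrm jpuc vkt dznwl lcfat ahpi whu dlu rfrp qlu
Final line count: 15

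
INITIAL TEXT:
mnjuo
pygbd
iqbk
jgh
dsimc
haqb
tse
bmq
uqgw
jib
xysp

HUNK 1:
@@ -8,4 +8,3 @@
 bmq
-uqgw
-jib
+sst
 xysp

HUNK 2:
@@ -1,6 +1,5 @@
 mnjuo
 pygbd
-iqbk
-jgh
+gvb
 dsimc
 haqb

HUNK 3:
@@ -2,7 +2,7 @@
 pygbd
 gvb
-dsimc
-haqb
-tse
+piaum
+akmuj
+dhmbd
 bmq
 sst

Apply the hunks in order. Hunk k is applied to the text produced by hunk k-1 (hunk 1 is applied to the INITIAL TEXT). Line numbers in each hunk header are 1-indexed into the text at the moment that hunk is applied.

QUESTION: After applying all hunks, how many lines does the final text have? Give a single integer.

Answer: 9

Derivation:
Hunk 1: at line 8 remove [uqgw,jib] add [sst] -> 10 lines: mnjuo pygbd iqbk jgh dsimc haqb tse bmq sst xysp
Hunk 2: at line 1 remove [iqbk,jgh] add [gvb] -> 9 lines: mnjuo pygbd gvb dsimc haqb tse bmq sst xysp
Hunk 3: at line 2 remove [dsimc,haqb,tse] add [piaum,akmuj,dhmbd] -> 9 lines: mnjuo pygbd gvb piaum akmuj dhmbd bmq sst xysp
Final line count: 9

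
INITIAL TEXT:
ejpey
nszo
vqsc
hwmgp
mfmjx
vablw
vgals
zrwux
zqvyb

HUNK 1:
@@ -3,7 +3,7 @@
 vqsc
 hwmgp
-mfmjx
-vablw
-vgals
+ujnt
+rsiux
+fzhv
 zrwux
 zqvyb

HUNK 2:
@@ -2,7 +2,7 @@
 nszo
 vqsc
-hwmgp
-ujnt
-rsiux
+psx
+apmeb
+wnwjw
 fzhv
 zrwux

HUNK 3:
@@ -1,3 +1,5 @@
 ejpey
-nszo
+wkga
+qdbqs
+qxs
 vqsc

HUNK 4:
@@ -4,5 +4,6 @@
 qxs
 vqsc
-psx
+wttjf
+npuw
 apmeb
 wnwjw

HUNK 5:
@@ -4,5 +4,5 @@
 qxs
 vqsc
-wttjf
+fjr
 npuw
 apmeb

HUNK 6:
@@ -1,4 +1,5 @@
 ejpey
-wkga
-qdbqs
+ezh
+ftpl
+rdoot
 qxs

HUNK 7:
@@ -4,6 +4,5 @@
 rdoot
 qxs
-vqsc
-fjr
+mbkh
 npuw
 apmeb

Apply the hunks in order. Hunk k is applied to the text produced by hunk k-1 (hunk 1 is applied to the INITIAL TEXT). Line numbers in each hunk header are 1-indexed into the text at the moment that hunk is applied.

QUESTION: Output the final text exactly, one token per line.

Answer: ejpey
ezh
ftpl
rdoot
qxs
mbkh
npuw
apmeb
wnwjw
fzhv
zrwux
zqvyb

Derivation:
Hunk 1: at line 3 remove [mfmjx,vablw,vgals] add [ujnt,rsiux,fzhv] -> 9 lines: ejpey nszo vqsc hwmgp ujnt rsiux fzhv zrwux zqvyb
Hunk 2: at line 2 remove [hwmgp,ujnt,rsiux] add [psx,apmeb,wnwjw] -> 9 lines: ejpey nszo vqsc psx apmeb wnwjw fzhv zrwux zqvyb
Hunk 3: at line 1 remove [nszo] add [wkga,qdbqs,qxs] -> 11 lines: ejpey wkga qdbqs qxs vqsc psx apmeb wnwjw fzhv zrwux zqvyb
Hunk 4: at line 4 remove [psx] add [wttjf,npuw] -> 12 lines: ejpey wkga qdbqs qxs vqsc wttjf npuw apmeb wnwjw fzhv zrwux zqvyb
Hunk 5: at line 4 remove [wttjf] add [fjr] -> 12 lines: ejpey wkga qdbqs qxs vqsc fjr npuw apmeb wnwjw fzhv zrwux zqvyb
Hunk 6: at line 1 remove [wkga,qdbqs] add [ezh,ftpl,rdoot] -> 13 lines: ejpey ezh ftpl rdoot qxs vqsc fjr npuw apmeb wnwjw fzhv zrwux zqvyb
Hunk 7: at line 4 remove [vqsc,fjr] add [mbkh] -> 12 lines: ejpey ezh ftpl rdoot qxs mbkh npuw apmeb wnwjw fzhv zrwux zqvyb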